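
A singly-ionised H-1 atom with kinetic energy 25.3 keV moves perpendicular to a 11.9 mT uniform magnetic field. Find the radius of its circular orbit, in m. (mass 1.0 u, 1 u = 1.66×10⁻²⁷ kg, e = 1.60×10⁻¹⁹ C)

Convert the energy: K = 25.3 keV = 4.05×10^-15 J.
v = √(2K/m) = √(2·4.05×10^-15/1.66×10^-27) = 2.21×10^6 m/s.
r = mv/(qB) = (1.66×10^-27)(2.21×10^6) / [(1×1.60×10^-19)(0.0119)] = 1.93 m.

r ≈ 1.93 m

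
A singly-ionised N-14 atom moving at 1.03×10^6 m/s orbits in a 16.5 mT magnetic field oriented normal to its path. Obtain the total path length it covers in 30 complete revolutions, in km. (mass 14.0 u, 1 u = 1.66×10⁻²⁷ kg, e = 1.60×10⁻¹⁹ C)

r = mv/(qB) = 9.07 m, so one revolution covers 2πr = 57.0 m.
In 30 revolutions: L = 30·2πr = 1710 m.

L ≈ 1.71 km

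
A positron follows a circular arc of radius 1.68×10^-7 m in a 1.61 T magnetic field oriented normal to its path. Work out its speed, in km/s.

From qvB = mv²/r, v = qBr/m.
v = (1×1.60×10^-19)(1.61)(1.68×10^-7) / (9.11×10^-31) = 4.75×10^4 m/s.

v ≈ 47.5 km/s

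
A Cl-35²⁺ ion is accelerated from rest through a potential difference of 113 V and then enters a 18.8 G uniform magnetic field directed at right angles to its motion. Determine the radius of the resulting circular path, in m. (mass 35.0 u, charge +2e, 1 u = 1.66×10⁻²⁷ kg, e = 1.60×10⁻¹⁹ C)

The kinetic energy gained is K = qV = (2×1.60×10^-19)(113) = 3.62×10^-17 J.
v = √(2K/m) = 3.53×10^4 m/s.
r = mv/(qB) = (5.81×10^-26)(3.53×10^4) / [(2×1.60×10^-19)(1.88×10^-3)] = 3.41 m.

r ≈ 3.41 m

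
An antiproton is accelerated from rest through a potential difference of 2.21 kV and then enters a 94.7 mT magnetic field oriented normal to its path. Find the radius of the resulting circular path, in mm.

r ≈ 71.7 mm

The kinetic energy gained is K = qV = (1×1.60×10^-19)(2210) = 3.54×10^-16 J.
v = √(2K/m) = 6.51×10^5 m/s.
r = mv/(qB) = (1.67×10^-27)(6.51×10^5) / [(1×1.60×10^-19)(0.0947)] = 0.0717 m.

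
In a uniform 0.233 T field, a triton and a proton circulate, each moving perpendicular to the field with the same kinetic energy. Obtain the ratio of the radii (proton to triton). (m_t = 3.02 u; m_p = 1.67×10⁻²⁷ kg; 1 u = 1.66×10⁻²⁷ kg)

r = √(2mK)/(qB) ⇒ at equal K, r ∝ √m/q.
r_{proton}/r_{triton} = 0.577.

ratio ≈ 0.577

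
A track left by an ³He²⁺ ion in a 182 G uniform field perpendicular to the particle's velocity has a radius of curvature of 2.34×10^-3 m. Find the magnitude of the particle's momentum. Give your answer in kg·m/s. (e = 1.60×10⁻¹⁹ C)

p ≈ 1.36×10^-23 kg·m/s

Since qvB = mv²/r, the momentum p = mv = qBr.
p = (2×1.60×10^-19)(0.0182)(2.34×10^-3) = 1.36×10^-23 kg·m/s.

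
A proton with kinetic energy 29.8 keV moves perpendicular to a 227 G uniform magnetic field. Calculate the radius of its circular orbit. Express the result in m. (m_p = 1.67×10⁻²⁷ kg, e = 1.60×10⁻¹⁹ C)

Convert the energy: K = 29.8 keV = 4.77×10^-15 J.
v = √(2K/m) = √(2·4.77×10^-15/1.67×10^-27) = 2.39×10^6 m/s.
r = mv/(qB) = (1.67×10^-27)(2.39×10^6) / [(1×1.60×10^-19)(0.0227)] = 1.10 m.

r ≈ 1.10 m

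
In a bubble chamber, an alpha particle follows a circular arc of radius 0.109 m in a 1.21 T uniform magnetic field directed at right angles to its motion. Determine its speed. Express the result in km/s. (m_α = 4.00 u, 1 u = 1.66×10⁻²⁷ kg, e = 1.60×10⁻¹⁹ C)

From qvB = mv²/r, v = qBr/m.
v = (2×1.60×10^-19)(1.21)(0.109) / (6.64×10^-27) = 6.36×10^6 m/s.

v ≈ 6360 km/s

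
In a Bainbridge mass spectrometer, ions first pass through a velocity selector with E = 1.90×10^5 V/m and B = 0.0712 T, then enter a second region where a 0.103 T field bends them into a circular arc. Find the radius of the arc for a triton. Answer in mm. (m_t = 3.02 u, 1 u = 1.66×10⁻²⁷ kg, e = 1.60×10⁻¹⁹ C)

r ≈ 812 mm

The selector passes v = E/B = 1.90×10^5/0.0712 = 2.67×10^6 m/s.
In the deflection region, r = mv/(qB₂) = (5.01×10^-27)(2.67×10^6) / [(1×1.60×10^-19)(0.103)] = 0.812 m.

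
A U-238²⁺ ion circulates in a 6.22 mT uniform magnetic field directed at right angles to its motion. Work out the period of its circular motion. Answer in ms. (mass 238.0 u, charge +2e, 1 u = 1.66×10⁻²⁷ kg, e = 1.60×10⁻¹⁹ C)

The cyclotron period is independent of speed: T = 2πm/(qB).
T = 2π(3.95×10^-25) / [(2×1.60×10^-19)(6.22×10^-3)] = 1.25×10^-3 s.

T ≈ 1.25 ms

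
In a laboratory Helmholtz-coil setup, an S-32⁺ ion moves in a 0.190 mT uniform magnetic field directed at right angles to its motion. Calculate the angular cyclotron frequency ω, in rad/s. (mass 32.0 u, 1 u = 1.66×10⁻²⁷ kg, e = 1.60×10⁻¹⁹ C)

ω = qB/m = (1×1.60×10^-19)(1.90×10^-4) / (5.31×10^-26) = 572 rad/s.

ω ≈ 572 rad/s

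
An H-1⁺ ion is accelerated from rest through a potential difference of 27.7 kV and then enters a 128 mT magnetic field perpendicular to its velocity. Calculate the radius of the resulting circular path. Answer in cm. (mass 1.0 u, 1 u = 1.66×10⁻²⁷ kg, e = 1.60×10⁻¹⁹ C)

r ≈ 18.7 cm

The kinetic energy gained is K = qV = (1×1.60×10^-19)(2.77×10^4) = 4.43×10^-15 J.
v = √(2K/m) = 2.31×10^6 m/s.
r = mv/(qB) = (1.66×10^-27)(2.31×10^6) / [(1×1.60×10^-19)(0.128)] = 0.187 m.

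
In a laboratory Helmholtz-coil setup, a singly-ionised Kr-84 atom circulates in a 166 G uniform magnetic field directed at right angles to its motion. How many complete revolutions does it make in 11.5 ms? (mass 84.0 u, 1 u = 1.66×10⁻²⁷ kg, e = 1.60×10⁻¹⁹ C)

T = 2πm/(qB) = 2π(1.3944×10^-25) / [(1×1.60×10^-19)(0.0166)] = 3.2987×10^-4 s.
N = t/T = 0.0115 / 3.2987×10^-4 ≈ 34.86, so 34 complete revolutions.

N = 34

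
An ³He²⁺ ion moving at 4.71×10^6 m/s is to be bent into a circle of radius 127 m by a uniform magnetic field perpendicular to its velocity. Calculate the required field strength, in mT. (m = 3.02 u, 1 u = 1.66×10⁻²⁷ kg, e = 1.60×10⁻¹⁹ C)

qvB = mv²/r gives B = mv/(qr).
B = (5.01×10^-27)(4.71×10^6) / [(2×1.60×10^-19)(127)] = 5.81×10^-4 T.

B ≈ 0.581 mT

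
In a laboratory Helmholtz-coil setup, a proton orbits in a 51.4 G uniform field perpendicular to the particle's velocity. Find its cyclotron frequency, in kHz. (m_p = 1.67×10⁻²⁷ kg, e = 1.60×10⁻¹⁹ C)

f = qB/(2πm) = (1×1.60×10^-19)(5.14×10^-3) / [2π(1.67×10^-27)] = 7.84×10^4 Hz.

f ≈ 78.4 kHz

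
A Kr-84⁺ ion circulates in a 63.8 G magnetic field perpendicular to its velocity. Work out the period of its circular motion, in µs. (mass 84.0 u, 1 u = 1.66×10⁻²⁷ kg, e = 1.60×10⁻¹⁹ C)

T ≈ 858 µs

The cyclotron period is independent of speed: T = 2πm/(qB).
T = 2π(1.39×10^-25) / [(1×1.60×10^-19)(6.38×10^-3)] = 8.58×10^-4 s.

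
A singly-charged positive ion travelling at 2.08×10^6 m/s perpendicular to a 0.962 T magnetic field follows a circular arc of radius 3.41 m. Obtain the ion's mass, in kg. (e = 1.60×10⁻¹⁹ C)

qvB = mv²/r ⇒ m = qBr/v.
m = (1×1.60×10^-19)(0.962)(3.41) / (2.08×10^6) = 2.52×10^-25 kg.

m ≈ 2.52×10^-25 kg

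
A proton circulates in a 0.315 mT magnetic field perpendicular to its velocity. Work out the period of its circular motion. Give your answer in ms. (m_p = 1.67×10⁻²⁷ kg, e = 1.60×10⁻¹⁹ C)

T ≈ 0.208 ms

The cyclotron period is independent of speed: T = 2πm/(qB).
T = 2π(1.67×10^-27) / [(1×1.60×10^-19)(3.15×10^-4)] = 2.08×10^-4 s.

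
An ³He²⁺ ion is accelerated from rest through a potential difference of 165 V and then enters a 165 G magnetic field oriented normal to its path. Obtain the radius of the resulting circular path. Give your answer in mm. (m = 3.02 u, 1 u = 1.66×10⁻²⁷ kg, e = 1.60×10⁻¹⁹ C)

The kinetic energy gained is K = qV = (2×1.60×10^-19)(165) = 5.28×10^-17 J.
v = √(2K/m) = 1.45×10^5 m/s.
r = mv/(qB) = (5.01×10^-27)(1.45×10^5) / [(2×1.60×10^-19)(0.0165)] = 0.138 m.

r ≈ 138 mm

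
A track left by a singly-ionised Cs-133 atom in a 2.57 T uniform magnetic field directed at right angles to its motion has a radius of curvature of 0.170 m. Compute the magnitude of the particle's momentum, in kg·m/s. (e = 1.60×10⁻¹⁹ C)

Since qvB = mv²/r, the momentum p = mv = qBr.
p = (1×1.60×10^-19)(2.57)(0.170) = 6.99×10^-20 kg·m/s.

p ≈ 6.99×10^-20 kg·m/s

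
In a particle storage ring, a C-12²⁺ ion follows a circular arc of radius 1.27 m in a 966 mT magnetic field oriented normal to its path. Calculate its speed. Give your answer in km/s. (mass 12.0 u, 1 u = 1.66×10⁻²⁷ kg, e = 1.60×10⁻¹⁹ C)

v ≈ 19700 km/s

From qvB = mv²/r, v = qBr/m.
v = (2×1.60×10^-19)(0.966)(1.27) / (1.99×10^-26) = 1.97×10^7 m/s.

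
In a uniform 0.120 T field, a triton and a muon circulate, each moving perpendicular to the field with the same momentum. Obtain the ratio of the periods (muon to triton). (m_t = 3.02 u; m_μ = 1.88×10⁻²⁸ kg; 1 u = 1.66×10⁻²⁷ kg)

ratio ≈ 0.0375

T = 2πm/(qB) is independent of speed, so T₂/T₁ = (m₂/q₂)/(m₁/q₁).
T_{muon}/T_{triton} = (1.88×10^-28/1e) / (5.01×10^-27/1e) = 0.0375.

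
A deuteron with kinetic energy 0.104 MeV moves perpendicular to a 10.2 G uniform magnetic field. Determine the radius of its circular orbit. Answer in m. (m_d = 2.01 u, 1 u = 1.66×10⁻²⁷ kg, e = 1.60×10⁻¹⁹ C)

r ≈ 64.6 m

Convert the energy: K = 0.104 MeV = 1.66×10^-14 J.
v = √(2K/m) = √(2·1.66×10^-14/3.34×10^-27) = 3.16×10^6 m/s.
r = mv/(qB) = (3.34×10^-27)(3.16×10^6) / [(1×1.60×10^-19)(1.02×10^-3)] = 64.6 m.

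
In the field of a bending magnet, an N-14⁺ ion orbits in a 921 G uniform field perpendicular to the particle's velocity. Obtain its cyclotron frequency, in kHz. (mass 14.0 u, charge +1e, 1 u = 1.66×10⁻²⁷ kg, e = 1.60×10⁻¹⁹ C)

f ≈ 101 kHz

f = qB/(2πm) = (1×1.60×10^-19)(0.0921) / [2π(2.32×10^-26)] = 1.01×10^5 Hz.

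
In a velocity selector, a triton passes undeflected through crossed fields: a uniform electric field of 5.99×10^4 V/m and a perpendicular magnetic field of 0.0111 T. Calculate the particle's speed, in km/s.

v ≈ 5400 km/s

For zero net force, qE = qvB, so v = E/B.
v = (5.99×10^4) / (0.0111) = 5.40×10^6 m/s.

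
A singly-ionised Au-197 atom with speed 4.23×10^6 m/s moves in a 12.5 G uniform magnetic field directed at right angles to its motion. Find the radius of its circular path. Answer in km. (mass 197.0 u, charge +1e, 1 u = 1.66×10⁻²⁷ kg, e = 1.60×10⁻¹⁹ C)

r ≈ 6.92 km

The magnetic force provides the centripetal force: qvB = mv²/r, so r = mv/(qB).
r = (3.27×10^-25 kg)(4.23×10^6 m/s) / [(1×1.60×10^-19 C)(1.25×10^-3 T)] = 6920 m.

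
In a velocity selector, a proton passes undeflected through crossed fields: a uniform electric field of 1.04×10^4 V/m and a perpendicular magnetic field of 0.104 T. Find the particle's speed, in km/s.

v ≈ 100 km/s

For zero net force, qE = qvB, so v = E/B.
v = (1.04×10^4) / (0.104) = 1.00×10^5 m/s.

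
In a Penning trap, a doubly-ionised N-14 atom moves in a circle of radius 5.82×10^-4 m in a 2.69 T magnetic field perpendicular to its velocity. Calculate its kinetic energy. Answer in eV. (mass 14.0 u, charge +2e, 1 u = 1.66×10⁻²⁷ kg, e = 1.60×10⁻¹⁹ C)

v = qBr/m = (2×1.60×10^-19)(2.69)(5.82×10^-4) / (2.32×10^-26) = 2.16×10^4 m/s.
K = ½mv² = 0.5·(2.32×10^-26)·(2.16×10^4)² = 5.40×10^-18 J = 33.7 eV.

K ≈ 33.7 eV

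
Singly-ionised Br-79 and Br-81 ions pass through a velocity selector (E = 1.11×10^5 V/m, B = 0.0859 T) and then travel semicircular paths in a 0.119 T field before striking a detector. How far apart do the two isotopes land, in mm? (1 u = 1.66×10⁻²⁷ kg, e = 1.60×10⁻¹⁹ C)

Δd ≈ 451 mm

Both emerge at v = E/B₁ = 1.29×10^6 m/s.
r = mv/(qB₂), so r₁ = 8.900 m and r₂ = 9.125 m, giving Δr = 0.225 m.
After a semicircle each ion lands a diameter 2r from the entry slit, so the separation is 2Δr = 0.451 m.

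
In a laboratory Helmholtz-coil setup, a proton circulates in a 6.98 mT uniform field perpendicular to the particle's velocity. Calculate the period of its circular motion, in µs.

The cyclotron period is independent of speed: T = 2πm/(qB).
T = 2π(1.67×10^-27) / [(1×1.60×10^-19)(6.98×10^-3)] = 9.40×10^-6 s.

T ≈ 9.40 µs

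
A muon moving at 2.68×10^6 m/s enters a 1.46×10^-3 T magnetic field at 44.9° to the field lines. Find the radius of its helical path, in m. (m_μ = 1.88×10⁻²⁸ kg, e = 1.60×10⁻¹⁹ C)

r ≈ 1.52 m

Only the perpendicular component v⊥ = v sin44.9° = 1.89×10^6 m/s is bent by the field.
r = m v⊥ /(qB) = (1.88×10^-28)(1.89×10^6) / [(1×1.60×10^-19)(1.46×10^-3)] = 1.52 m.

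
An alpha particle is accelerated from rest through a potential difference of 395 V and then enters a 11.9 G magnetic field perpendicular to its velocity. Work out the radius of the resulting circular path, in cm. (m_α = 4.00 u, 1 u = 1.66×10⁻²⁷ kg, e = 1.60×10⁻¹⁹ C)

r ≈ 340 cm

The kinetic energy gained is K = qV = (2×1.60×10^-19)(395) = 1.26×10^-16 J.
v = √(2K/m) = 1.95×10^5 m/s.
r = mv/(qB) = (6.64×10^-27)(1.95×10^5) / [(2×1.60×10^-19)(1.19×10^-3)] = 3.40 m.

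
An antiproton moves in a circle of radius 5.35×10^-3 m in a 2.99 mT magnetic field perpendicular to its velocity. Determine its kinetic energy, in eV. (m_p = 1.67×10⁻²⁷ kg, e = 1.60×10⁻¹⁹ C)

K ≈ 0.0123 eV

v = qBr/m = (1×1.60×10^-19)(2.99×10^-3)(5.35×10^-3) / (1.67×10^-27) = 1530 m/s.
K = ½mv² = 0.5·(1.67×10^-27)·(1530)² = 1.96×10^-21 J = 0.0123 eV.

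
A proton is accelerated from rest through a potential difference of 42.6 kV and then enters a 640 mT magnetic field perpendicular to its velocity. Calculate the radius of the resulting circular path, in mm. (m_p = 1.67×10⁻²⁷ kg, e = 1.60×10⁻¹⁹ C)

The kinetic energy gained is K = qV = (1×1.60×10^-19)(4.26×10^4) = 6.82×10^-15 J.
v = √(2K/m) = 2.86×10^6 m/s.
r = mv/(qB) = (1.67×10^-27)(2.86×10^6) / [(1×1.60×10^-19)(0.640)] = 0.0466 m.

r ≈ 46.6 mm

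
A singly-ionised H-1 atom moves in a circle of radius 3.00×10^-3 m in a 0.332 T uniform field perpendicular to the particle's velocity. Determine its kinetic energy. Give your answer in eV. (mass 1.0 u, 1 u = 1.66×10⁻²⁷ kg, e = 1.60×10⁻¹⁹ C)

K ≈ 47.8 eV

v = qBr/m = (1×1.60×10^-19)(0.332)(3.00×10^-3) / (1.66×10^-27) = 9.60×10^4 m/s.
K = ½mv² = 0.5·(1.66×10^-27)·(9.60×10^4)² = 7.65×10^-18 J = 47.8 eV.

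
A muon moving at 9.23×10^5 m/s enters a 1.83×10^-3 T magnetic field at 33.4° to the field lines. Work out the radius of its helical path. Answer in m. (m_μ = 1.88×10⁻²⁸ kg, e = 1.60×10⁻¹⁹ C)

r ≈ 0.326 m

Only the perpendicular component v⊥ = v sin33.4° = 5.08×10^5 m/s is bent by the field.
r = m v⊥ /(qB) = (1.88×10^-28)(5.08×10^5) / [(1×1.60×10^-19)(1.83×10^-3)] = 0.326 m.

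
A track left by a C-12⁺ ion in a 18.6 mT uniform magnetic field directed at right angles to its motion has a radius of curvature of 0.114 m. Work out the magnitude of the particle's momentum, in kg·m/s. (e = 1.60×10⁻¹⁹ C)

Since qvB = mv²/r, the momentum p = mv = qBr.
p = (1×1.60×10^-19)(0.0186)(0.114) = 3.39×10^-22 kg·m/s.

p ≈ 3.39×10^-22 kg·m/s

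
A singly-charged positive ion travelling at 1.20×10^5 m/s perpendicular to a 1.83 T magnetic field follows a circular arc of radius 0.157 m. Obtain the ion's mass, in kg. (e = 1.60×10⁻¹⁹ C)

m ≈ 3.83×10^-25 kg

qvB = mv²/r ⇒ m = qBr/v.
m = (1×1.60×10^-19)(1.83)(0.157) / (1.20×10^5) = 3.83×10^-25 kg.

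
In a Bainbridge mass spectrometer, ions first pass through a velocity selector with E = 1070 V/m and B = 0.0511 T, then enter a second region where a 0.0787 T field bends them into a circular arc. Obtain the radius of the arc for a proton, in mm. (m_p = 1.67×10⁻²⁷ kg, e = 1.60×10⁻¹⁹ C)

The selector passes v = E/B = 1070/0.0511 = 2.09×10^4 m/s.
In the deflection region, r = mv/(qB₂) = (1.67×10^-27)(2.09×10^4) / [(1×1.60×10^-19)(0.0787)] = 2.78×10^-3 m.

r ≈ 2.78 mm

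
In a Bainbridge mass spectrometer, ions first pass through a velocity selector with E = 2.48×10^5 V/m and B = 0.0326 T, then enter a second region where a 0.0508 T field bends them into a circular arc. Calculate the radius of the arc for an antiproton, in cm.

r ≈ 156 cm

The selector passes v = E/B = 2.48×10^5/0.0326 = 7.61×10^6 m/s.
In the deflection region, r = mv/(qB₂) = (1.67×10^-27)(7.61×10^6) / [(1×1.60×10^-19)(0.0508)] = 1.56 m.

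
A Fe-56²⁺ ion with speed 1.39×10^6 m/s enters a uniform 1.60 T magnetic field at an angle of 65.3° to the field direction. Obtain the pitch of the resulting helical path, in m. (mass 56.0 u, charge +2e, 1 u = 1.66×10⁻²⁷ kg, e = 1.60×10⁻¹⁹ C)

pitch ≈ 0.663 m

The velocity component along B is v∥ = v cos65.3° = 5.81×10^5 m/s.
The cyclotron period T = 2πm/(qB) = 1.14×10^-6 s is set by m, q, B alone.
Pitch = v∥·T = (5.81×10^5)(1.14×10^-6) = 0.663 m.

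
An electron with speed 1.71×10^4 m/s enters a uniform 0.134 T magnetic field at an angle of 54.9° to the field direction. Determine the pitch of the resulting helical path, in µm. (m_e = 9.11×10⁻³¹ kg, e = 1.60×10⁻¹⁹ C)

pitch ≈ 2.63 µm

The velocity component along B is v∥ = v cos54.9° = 9830 m/s.
The cyclotron period T = 2πm/(qB) = 2.67×10^-10 s is set by m, q, B alone.
Pitch = v∥·T = (9830)(2.67×10^-10) = 2.63×10^-6 m.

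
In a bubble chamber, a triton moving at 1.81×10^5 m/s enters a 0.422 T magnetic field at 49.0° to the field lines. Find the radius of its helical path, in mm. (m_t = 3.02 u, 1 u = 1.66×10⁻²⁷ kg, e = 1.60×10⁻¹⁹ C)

r ≈ 10.1 mm

Only the perpendicular component v⊥ = v sin49.0° = 1.37×10^5 m/s is bent by the field.
r = m v⊥ /(qB) = (5.01×10^-27)(1.37×10^5) / [(1×1.60×10^-19)(0.422)] = 0.0101 m.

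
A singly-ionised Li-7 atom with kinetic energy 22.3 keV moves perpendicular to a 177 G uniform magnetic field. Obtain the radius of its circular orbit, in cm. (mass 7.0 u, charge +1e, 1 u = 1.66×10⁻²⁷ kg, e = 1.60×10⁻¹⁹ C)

r ≈ 322 cm

Convert the energy: K = 22.3 keV = 3.57×10^-15 J.
v = √(2K/m) = √(2·3.57×10^-15/1.16×10^-26) = 7.84×10^5 m/s.
r = mv/(qB) = (1.16×10^-26)(7.84×10^5) / [(1×1.60×10^-19)(0.0177)] = 3.22 m.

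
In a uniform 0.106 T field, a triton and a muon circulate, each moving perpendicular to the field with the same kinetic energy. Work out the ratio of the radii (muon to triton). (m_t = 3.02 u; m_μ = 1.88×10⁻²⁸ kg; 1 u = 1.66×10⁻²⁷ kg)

ratio ≈ 0.194

r = √(2mK)/(qB) ⇒ at equal K, r ∝ √m/q.
r_{muon}/r_{triton} = 0.194.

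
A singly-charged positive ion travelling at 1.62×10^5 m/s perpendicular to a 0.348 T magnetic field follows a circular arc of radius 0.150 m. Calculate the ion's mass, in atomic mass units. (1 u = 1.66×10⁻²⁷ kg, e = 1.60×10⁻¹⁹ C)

qvB = mv²/r ⇒ m = qBr/v.
m = (1×1.60×10^-19)(0.348)(0.150) / (1.62×10^5) = 5.16×10^-26 kg = 31.1 u.

m ≈ 31.1 u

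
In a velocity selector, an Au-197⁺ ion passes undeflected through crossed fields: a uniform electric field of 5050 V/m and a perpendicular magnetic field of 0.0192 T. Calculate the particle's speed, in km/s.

v ≈ 263 km/s

For zero net force, qE = qvB, so v = E/B.
v = (5050) / (0.0192) = 2.63×10^5 m/s.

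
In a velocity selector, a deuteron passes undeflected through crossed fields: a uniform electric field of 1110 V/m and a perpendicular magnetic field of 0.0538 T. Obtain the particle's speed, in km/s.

For zero net force, qE = qvB, so v = E/B.
v = (1110) / (0.0538) = 2.06×10^4 m/s.

v ≈ 20.6 km/s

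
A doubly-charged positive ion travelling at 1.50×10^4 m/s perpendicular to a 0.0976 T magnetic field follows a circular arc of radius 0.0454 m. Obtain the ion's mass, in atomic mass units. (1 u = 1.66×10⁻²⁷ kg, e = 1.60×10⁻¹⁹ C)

m ≈ 56.9 u

qvB = mv²/r ⇒ m = qBr/v.
m = (2×1.60×10^-19)(0.0976)(0.0454) / (1.50×10^4) = 9.45×10^-26 kg = 56.9 u.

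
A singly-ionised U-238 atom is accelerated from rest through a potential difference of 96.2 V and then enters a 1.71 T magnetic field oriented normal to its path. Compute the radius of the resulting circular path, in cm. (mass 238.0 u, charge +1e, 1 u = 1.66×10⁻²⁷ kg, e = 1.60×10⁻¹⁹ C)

The kinetic energy gained is K = qV = (1×1.60×10^-19)(96.2) = 1.54×10^-17 J.
v = √(2K/m) = 8830 m/s.
r = mv/(qB) = (3.95×10^-25)(8830) / [(1×1.60×10^-19)(1.71)] = 0.0127 m.

r ≈ 1.27 cm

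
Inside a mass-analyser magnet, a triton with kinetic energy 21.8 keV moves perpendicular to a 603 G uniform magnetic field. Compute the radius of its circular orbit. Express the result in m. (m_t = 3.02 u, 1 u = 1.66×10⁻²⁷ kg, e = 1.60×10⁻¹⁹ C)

r ≈ 0.613 m

Convert the energy: K = 21.8 keV = 3.49×10^-15 J.
v = √(2K/m) = √(2·3.49×10^-15/5.01×10^-27) = 1.18×10^6 m/s.
r = mv/(qB) = (5.01×10^-27)(1.18×10^6) / [(1×1.60×10^-19)(0.0603)] = 0.613 m.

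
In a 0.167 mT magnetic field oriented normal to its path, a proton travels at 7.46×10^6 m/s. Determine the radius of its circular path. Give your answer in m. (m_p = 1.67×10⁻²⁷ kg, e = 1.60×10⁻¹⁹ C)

The magnetic force provides the centripetal force: qvB = mv²/r, so r = mv/(qB).
r = (1.67×10^-27 kg)(7.46×10^6 m/s) / [(1×1.60×10^-19 C)(1.67×10^-4 T)] = 466 m.

r ≈ 466 m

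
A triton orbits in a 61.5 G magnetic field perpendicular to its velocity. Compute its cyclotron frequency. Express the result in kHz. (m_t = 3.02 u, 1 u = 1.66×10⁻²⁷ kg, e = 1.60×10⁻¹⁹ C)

f ≈ 31.2 kHz

f = qB/(2πm) = (1×1.60×10^-19)(6.15×10^-3) / [2π(5.01×10^-27)] = 3.12×10^4 Hz.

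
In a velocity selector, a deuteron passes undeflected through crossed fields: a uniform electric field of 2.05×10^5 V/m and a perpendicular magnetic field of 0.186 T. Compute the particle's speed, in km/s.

v ≈ 1100 km/s

For zero net force, qE = qvB, so v = E/B.
v = (2.05×10^5) / (0.186) = 1.10×10^6 m/s.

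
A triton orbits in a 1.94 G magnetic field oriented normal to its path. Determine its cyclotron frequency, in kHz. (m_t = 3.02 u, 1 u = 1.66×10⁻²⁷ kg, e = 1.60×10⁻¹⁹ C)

f ≈ 0.985 kHz

f = qB/(2πm) = (1×1.60×10^-19)(1.94×10^-4) / [2π(5.01×10^-27)] = 985 Hz.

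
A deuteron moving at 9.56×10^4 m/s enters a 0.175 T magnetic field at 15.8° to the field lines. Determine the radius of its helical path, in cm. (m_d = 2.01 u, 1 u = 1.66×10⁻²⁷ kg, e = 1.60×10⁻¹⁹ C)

Only the perpendicular component v⊥ = v sin15.8° = 2.60×10^4 m/s is bent by the field.
r = m v⊥ /(qB) = (3.34×10^-27)(2.60×10^4) / [(1×1.60×10^-19)(0.175)] = 3.10×10^-3 m.

r ≈ 0.310 cm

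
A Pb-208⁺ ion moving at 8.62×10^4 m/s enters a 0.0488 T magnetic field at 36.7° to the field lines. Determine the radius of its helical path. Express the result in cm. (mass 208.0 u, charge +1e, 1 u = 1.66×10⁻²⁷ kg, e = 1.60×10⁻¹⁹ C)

Only the perpendicular component v⊥ = v sin36.7° = 5.15×10^4 m/s is bent by the field.
r = m v⊥ /(qB) = (3.45×10^-25)(5.15×10^4) / [(1×1.60×10^-19)(0.0488)] = 2.28 m.

r ≈ 228 cm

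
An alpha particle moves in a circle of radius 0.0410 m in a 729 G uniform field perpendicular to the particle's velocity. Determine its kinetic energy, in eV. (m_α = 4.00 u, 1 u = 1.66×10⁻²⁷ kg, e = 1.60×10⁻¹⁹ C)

v = qBr/m = (2×1.60×10^-19)(0.0729)(0.0410) / (6.64×10^-27) = 1.44×10^5 m/s.
K = ½mv² = 0.5·(6.64×10^-27)·(1.44×10^5)² = 6.89×10^-17 J = 431 eV.

K ≈ 431 eV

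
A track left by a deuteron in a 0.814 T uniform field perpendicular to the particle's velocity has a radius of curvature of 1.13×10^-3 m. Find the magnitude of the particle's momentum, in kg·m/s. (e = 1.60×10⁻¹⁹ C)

Since qvB = mv²/r, the momentum p = mv = qBr.
p = (1×1.60×10^-19)(0.814)(1.13×10^-3) = 1.47×10^-22 kg·m/s.

p ≈ 1.47×10^-22 kg·m/s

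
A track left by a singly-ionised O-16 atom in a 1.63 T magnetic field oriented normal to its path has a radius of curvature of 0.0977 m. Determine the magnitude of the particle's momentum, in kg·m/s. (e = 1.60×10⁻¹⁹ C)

p ≈ 2.55×10^-20 kg·m/s

Since qvB = mv²/r, the momentum p = mv = qBr.
p = (1×1.60×10^-19)(1.63)(0.0977) = 2.55×10^-20 kg·m/s.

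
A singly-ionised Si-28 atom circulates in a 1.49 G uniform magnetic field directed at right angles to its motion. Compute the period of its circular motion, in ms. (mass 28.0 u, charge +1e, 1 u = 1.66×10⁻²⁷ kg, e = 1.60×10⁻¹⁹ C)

The cyclotron period is independent of speed: T = 2πm/(qB).
T = 2π(4.65×10^-26) / [(1×1.60×10^-19)(1.49×10^-4)] = 0.0123 s.

T ≈ 12.3 ms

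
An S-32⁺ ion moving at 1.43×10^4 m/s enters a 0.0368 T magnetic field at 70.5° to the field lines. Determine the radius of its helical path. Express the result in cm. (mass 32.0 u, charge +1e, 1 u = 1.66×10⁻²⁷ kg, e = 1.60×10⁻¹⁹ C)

r ≈ 12.2 cm

Only the perpendicular component v⊥ = v sin70.5° = 1.35×10^4 m/s is bent by the field.
r = m v⊥ /(qB) = (5.31×10^-26)(1.35×10^4) / [(1×1.60×10^-19)(0.0368)] = 0.122 m.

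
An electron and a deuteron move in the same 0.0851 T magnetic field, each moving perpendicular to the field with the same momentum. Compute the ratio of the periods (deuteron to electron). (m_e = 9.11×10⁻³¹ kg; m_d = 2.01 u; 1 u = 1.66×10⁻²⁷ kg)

ratio ≈ 3660

T = 2πm/(qB) is independent of speed, so T₂/T₁ = (m₂/q₂)/(m₁/q₁).
T_{deuteron}/T_{electron} = (3.34×10^-27/1e) / (9.11×10^-31/1e) = 3660.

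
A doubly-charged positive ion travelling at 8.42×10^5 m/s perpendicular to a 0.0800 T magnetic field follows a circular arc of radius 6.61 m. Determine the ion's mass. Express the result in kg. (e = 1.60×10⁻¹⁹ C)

m ≈ 2.01×10^-25 kg

qvB = mv²/r ⇒ m = qBr/v.
m = (2×1.60×10^-19)(0.0800)(6.61) / (8.42×10^5) = 2.01×10^-25 kg.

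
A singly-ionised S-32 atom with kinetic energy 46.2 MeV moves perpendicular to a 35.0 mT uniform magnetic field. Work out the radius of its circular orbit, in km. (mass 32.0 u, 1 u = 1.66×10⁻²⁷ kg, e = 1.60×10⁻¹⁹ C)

Convert the energy: K = 46.2 MeV = 7.39×10^-12 J.
v = √(2K/m) = √(2·7.39×10^-12/5.31×10^-26) = 1.67×10^7 m/s.
r = mv/(qB) = (5.31×10^-26)(1.67×10^7) / [(1×1.60×10^-19)(0.0350)] = 158 m.

r ≈ 0.158 km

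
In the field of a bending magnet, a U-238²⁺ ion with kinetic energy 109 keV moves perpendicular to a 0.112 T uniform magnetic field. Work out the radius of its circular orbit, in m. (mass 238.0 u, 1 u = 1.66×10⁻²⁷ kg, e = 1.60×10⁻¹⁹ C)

Convert the energy: K = 109 keV = 1.74×10^-14 J.
v = √(2K/m) = √(2·1.74×10^-14/3.95×10^-25) = 2.97×10^5 m/s.
r = mv/(qB) = (3.95×10^-25)(2.97×10^5) / [(2×1.60×10^-19)(0.112)] = 3.28 m.

r ≈ 3.28 m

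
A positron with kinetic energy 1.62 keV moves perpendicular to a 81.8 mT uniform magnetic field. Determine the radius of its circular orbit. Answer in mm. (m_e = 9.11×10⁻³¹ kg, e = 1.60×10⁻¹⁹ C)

Convert the energy: K = 1.62 keV = 2.59×10^-16 J.
v = √(2K/m) = √(2·2.59×10^-16/9.11×10^-31) = 2.39×10^7 m/s.
r = mv/(qB) = (9.11×10^-31)(2.39×10^7) / [(1×1.60×10^-19)(0.0818)] = 1.66×10^-3 m.

r ≈ 1.66 mm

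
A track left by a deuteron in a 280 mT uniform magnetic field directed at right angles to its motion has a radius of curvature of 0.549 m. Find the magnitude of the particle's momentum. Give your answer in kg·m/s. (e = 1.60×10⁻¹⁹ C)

p ≈ 2.46×10^-20 kg·m/s

Since qvB = mv²/r, the momentum p = mv = qBr.
p = (1×1.60×10^-19)(0.280)(0.549) = 2.46×10^-20 kg·m/s.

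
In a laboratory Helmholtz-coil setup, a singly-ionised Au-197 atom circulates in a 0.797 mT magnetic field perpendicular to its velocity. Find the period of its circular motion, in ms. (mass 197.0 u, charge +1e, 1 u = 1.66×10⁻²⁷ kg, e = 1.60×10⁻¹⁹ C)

T ≈ 16.1 ms

The cyclotron period is independent of speed: T = 2πm/(qB).
T = 2π(3.27×10^-25) / [(1×1.60×10^-19)(7.97×10^-4)] = 0.0161 s.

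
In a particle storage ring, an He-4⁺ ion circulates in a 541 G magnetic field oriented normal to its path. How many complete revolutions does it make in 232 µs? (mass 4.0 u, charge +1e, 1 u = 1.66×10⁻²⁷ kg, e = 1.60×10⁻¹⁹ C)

T = 2πm/(qB) = 2π(6.64×10^-27) / [(1×1.60×10^-19)(0.0541)] = 4.8198×10^-6 s.
N = t/T = 2.32×10^-4 / 4.8198×10^-6 ≈ 48.13, so 48 complete revolutions.

N = 48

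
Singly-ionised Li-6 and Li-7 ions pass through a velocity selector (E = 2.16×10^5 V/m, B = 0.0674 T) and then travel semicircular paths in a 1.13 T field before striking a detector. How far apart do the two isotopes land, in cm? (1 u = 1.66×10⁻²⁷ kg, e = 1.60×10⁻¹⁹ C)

Δd ≈ 5.88 cm

Both emerge at v = E/B₁ = 3.20×10^6 m/s.
r = mv/(qB₂), so r₁ = 0.1765 m and r₂ = 0.2060 m, giving Δr = 0.0294 m.
After a semicircle each ion lands a diameter 2r from the entry slit, so the separation is 2Δr = 0.0588 m.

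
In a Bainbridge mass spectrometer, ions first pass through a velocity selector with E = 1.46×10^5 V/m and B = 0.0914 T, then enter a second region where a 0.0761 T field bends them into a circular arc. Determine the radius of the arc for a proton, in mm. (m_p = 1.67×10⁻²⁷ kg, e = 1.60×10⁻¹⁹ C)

The selector passes v = E/B = 1.46×10^5/0.0914 = 1.60×10^6 m/s.
In the deflection region, r = mv/(qB₂) = (1.67×10^-27)(1.60×10^6) / [(1×1.60×10^-19)(0.0761)] = 0.219 m.

r ≈ 219 mm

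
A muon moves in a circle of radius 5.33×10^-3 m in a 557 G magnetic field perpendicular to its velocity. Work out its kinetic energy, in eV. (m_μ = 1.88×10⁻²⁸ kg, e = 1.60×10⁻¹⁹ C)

v = qBr/m = (1×1.60×10^-19)(0.0557)(5.33×10^-3) / (1.88×10^-28) = 2.53×10^5 m/s.
K = ½mv² = 0.5·(1.88×10^-28)·(2.53×10^5)² = 6.00×10^-18 J = 37.5 eV.

K ≈ 37.5 eV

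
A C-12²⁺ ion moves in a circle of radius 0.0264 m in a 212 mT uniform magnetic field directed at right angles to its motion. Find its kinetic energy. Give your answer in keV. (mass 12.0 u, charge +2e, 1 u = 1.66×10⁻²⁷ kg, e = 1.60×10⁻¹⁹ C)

v = qBr/m = (2×1.60×10^-19)(0.212)(0.0264) / (1.99×10^-26) = 8.99×10^4 m/s.
K = ½mv² = 0.5·(1.99×10^-26)·(8.99×10^4)² = 8.05×10^-17 J = 0.503 keV.

K ≈ 0.503 keV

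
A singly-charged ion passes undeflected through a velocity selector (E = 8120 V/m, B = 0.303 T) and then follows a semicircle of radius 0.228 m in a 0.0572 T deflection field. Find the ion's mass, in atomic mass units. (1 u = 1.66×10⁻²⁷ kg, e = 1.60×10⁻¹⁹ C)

m ≈ 46.9 u

v = E/B₁ = 2.68×10^4 m/s.
From r = mv/(qB₂), m = qB₂r/v = (1×1.60×10^-19)(0.0572)(0.228) / (2.68×10^4) = 7.79×10^-26 kg.
In atomic mass units: m = 7.79×10^-26 / 1.66×10^-27 = 46.9 u.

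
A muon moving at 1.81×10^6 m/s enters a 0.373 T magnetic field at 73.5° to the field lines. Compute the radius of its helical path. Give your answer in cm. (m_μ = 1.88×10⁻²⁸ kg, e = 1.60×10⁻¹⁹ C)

Only the perpendicular component v⊥ = v sin73.5° = 1.74×10^6 m/s is bent by the field.
r = m v⊥ /(qB) = (1.88×10^-28)(1.74×10^6) / [(1×1.60×10^-19)(0.373)] = 5.47×10^-3 m.

r ≈ 0.547 cm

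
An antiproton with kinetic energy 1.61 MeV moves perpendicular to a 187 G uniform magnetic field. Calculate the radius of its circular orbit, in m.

r ≈ 9.80 m

Convert the energy: K = 1.61 MeV = 2.58×10^-13 J.
v = √(2K/m) = √(2·2.58×10^-13/1.67×10^-27) = 1.76×10^7 m/s.
r = mv/(qB) = (1.67×10^-27)(1.76×10^7) / [(1×1.60×10^-19)(0.0187)] = 9.80 m.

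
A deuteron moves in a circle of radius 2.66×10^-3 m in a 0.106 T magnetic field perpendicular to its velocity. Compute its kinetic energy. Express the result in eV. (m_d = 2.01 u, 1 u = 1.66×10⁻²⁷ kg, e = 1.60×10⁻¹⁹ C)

K ≈ 1.91 eV

v = qBr/m = (1×1.60×10^-19)(0.106)(2.66×10^-3) / (3.34×10^-27) = 1.35×10^4 m/s.
K = ½mv² = 0.5·(3.34×10^-27)·(1.35×10^4)² = 3.05×10^-19 J = 1.91 eV.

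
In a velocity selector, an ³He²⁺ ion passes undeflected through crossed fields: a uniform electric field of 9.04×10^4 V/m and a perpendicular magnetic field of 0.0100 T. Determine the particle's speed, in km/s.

v ≈ 9040 km/s

For zero net force, qE = qvB, so v = E/B.
v = (9.04×10^4) / (0.0100) = 9.04×10^6 m/s.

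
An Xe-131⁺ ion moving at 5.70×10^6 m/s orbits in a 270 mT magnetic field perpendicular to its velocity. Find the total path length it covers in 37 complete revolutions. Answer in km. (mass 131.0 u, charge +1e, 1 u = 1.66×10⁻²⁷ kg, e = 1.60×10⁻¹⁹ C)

r = mv/(qB) = 28.7 m, so one revolution covers 2πr = 180 m.
In 37 revolutions: L = 37·2πr = 6670 m.

L ≈ 6.67 km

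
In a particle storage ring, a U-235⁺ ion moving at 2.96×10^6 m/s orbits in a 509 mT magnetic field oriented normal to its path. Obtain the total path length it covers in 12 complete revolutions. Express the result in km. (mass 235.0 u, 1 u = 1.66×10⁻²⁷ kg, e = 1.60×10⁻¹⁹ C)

r = mv/(qB) = 14.2 m, so one revolution covers 2πr = 89.1 m.
In 12 revolutions: L = 12·2πr = 1070 m.

L ≈ 1.07 km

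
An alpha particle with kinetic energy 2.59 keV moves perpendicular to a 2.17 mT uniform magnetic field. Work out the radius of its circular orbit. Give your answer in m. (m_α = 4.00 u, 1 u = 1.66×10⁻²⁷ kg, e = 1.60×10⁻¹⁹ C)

Convert the energy: K = 2.59 keV = 4.14×10^-16 J.
v = √(2K/m) = √(2·4.14×10^-16/6.64×10^-27) = 3.53×10^5 m/s.
r = mv/(qB) = (6.64×10^-27)(3.53×10^5) / [(2×1.60×10^-19)(2.17×10^-3)] = 3.38 m.

r ≈ 3.38 m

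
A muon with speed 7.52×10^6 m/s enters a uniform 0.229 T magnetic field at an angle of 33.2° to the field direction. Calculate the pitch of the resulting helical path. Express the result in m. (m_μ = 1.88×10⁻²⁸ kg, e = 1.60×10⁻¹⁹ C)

pitch ≈ 0.203 m

The velocity component along B is v∥ = v cos33.2° = 6.29×10^6 m/s.
The cyclotron period T = 2πm/(qB) = 3.22×10^-8 s is set by m, q, B alone.
Pitch = v∥·T = (6.29×10^6)(3.22×10^-8) = 0.203 m.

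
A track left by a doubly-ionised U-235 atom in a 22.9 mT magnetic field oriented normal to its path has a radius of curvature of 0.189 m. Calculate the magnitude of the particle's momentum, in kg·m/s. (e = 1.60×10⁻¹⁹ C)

p ≈ 1.38×10^-21 kg·m/s

Since qvB = mv²/r, the momentum p = mv = qBr.
p = (2×1.60×10^-19)(0.0229)(0.189) = 1.38×10^-21 kg·m/s.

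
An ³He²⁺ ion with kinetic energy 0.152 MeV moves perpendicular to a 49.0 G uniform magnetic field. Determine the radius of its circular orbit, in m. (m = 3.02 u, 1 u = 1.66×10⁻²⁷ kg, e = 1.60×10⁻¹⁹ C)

r ≈ 9.96 m

Convert the energy: K = 0.152 MeV = 2.43×10^-14 J.
v = √(2K/m) = √(2·2.43×10^-14/5.01×10^-27) = 3.11×10^6 m/s.
r = mv/(qB) = (5.01×10^-27)(3.11×10^6) / [(2×1.60×10^-19)(4.90×10^-3)] = 9.96 m.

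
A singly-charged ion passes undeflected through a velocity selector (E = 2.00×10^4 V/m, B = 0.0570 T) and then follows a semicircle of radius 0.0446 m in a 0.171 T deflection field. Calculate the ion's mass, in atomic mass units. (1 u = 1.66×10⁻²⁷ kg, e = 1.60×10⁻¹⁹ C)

m ≈ 2.10 u

v = E/B₁ = 3.51×10^5 m/s.
From r = mv/(qB₂), m = qB₂r/v = (1×1.60×10^-19)(0.171)(0.0446) / (3.51×10^5) = 3.48×10^-27 kg.
In atomic mass units: m = 3.48×10^-27 / 1.66×10^-27 = 2.10 u.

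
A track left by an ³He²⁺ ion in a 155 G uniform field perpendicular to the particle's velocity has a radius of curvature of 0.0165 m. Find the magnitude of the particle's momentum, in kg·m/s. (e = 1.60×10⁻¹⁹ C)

Since qvB = mv²/r, the momentum p = mv = qBr.
p = (2×1.60×10^-19)(0.0155)(0.0165) = 8.18×10^-23 kg·m/s.

p ≈ 8.18×10^-23 kg·m/s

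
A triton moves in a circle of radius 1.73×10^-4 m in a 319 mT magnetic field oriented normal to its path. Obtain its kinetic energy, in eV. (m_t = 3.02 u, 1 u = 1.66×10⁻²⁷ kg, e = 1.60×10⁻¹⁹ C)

K ≈ 0.0486 eV

v = qBr/m = (1×1.60×10^-19)(0.319)(1.73×10^-4) / (5.01×10^-27) = 1760 m/s.
K = ½mv² = 0.5·(5.01×10^-27)·(1760)² = 7.78×10^-21 J = 0.0486 eV.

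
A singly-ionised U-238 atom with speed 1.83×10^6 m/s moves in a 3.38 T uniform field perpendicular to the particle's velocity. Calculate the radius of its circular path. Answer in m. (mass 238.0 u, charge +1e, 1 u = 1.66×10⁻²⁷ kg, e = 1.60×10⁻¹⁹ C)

r ≈ 1.34 m

The magnetic force provides the centripetal force: qvB = mv²/r, so r = mv/(qB).
r = (3.95×10^-25 kg)(1.83×10^6 m/s) / [(1×1.60×10^-19 C)(3.38 T)] = 1.34 m.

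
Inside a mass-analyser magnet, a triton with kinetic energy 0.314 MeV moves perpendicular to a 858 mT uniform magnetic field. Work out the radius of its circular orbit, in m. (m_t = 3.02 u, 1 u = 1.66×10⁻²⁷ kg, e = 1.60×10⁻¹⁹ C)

r ≈ 0.163 m

Convert the energy: K = 0.314 MeV = 5.02×10^-14 J.
v = √(2K/m) = √(2·5.02×10^-14/5.01×10^-27) = 4.48×10^6 m/s.
r = mv/(qB) = (5.01×10^-27)(4.48×10^6) / [(1×1.60×10^-19)(0.858)] = 0.163 m.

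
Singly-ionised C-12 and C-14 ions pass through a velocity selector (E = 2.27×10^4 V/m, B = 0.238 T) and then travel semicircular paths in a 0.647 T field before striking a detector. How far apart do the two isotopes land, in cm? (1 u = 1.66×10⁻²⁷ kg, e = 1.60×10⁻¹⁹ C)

Δd ≈ 0.612 cm

Both emerge at v = E/B₁ = 9.54×10^4 m/s.
r = mv/(qB₂), so r₁ = 0.01835 m and r₂ = 0.02141 m, giving Δr = 3.06×10^-3 m.
After a semicircle each ion lands a diameter 2r from the entry slit, so the separation is 2Δr = 6.12×10^-3 m.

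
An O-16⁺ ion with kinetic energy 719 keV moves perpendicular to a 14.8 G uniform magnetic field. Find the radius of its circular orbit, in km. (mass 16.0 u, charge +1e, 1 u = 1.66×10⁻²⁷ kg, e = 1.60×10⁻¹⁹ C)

Convert the energy: K = 719 keV = 1.15×10^-13 J.
v = √(2K/m) = √(2·1.15×10^-13/2.66×10^-26) = 2.94×10^6 m/s.
r = mv/(qB) = (2.66×10^-26)(2.94×10^6) / [(1×1.60×10^-19)(1.48×10^-3)] = 330 m.

r ≈ 0.330 km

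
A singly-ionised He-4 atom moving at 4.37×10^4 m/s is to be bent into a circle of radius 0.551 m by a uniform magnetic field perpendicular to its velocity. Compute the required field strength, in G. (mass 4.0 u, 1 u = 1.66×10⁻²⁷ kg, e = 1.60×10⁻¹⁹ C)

qvB = mv²/r gives B = mv/(qr).
B = (6.64×10^-27)(4.37×10^4) / [(1×1.60×10^-19)(0.551)] = 3.29×10^-3 T.

B ≈ 32.9 G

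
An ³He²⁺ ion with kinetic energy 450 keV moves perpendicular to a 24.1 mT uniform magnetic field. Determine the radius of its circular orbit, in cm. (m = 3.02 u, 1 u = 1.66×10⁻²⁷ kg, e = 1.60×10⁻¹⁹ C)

r ≈ 348 cm

Convert the energy: K = 450 keV = 7.20×10^-14 J.
v = √(2K/m) = √(2·7.20×10^-14/5.01×10^-27) = 5.36×10^6 m/s.
r = mv/(qB) = (5.01×10^-27)(5.36×10^6) / [(2×1.60×10^-19)(0.0241)] = 3.48 m.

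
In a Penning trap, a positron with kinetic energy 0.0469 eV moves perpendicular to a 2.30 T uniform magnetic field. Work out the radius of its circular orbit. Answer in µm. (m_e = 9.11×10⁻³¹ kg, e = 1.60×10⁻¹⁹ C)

Convert the energy: K = 0.0469 eV = 7.50×10^-21 J.
v = √(2K/m) = √(2·7.50×10^-21/9.11×10^-31) = 1.28×10^5 m/s.
r = mv/(qB) = (9.11×10^-31)(1.28×10^5) / [(1×1.60×10^-19)(2.30)] = 3.18×10^-7 m.

r ≈ 0.318 µm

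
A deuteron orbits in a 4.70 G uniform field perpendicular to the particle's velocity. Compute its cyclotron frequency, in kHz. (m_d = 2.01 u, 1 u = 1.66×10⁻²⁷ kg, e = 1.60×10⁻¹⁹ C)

f ≈ 3.59 kHz

f = qB/(2πm) = (1×1.60×10^-19)(4.70×10^-4) / [2π(3.34×10^-27)] = 3590 Hz.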